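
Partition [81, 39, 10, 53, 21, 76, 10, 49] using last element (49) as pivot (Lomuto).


Pivot: 49
  39 <= 49: swap -> [39, 81, 10, 53, 21, 76, 10, 49]
  10 <= 49: swap -> [39, 10, 81, 53, 21, 76, 10, 49]
  21 <= 49: swap -> [39, 10, 21, 53, 81, 76, 10, 49]
  10 <= 49: swap -> [39, 10, 21, 10, 81, 76, 53, 49]
Place pivot at 4: [39, 10, 21, 10, 49, 76, 53, 81]

Partitioned: [39, 10, 21, 10, 49, 76, 53, 81]


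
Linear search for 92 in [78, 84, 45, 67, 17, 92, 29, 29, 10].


i=0: 78!=92
i=1: 84!=92
i=2: 45!=92
i=3: 67!=92
i=4: 17!=92
i=5: 92==92 found!

Found at 5, 6 comps


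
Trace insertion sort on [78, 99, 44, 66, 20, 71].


Initial: [78, 99, 44, 66, 20, 71]
Insert 99: [78, 99, 44, 66, 20, 71]
Insert 44: [44, 78, 99, 66, 20, 71]
Insert 66: [44, 66, 78, 99, 20, 71]
Insert 20: [20, 44, 66, 78, 99, 71]
Insert 71: [20, 44, 66, 71, 78, 99]

Sorted: [20, 44, 66, 71, 78, 99]


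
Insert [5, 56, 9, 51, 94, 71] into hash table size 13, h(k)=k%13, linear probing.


Insert 5: h=5 -> slot 5
Insert 56: h=4 -> slot 4
Insert 9: h=9 -> slot 9
Insert 51: h=12 -> slot 12
Insert 94: h=3 -> slot 3
Insert 71: h=6 -> slot 6

Table: [None, None, None, 94, 56, 5, 71, None, None, 9, None, None, 51]


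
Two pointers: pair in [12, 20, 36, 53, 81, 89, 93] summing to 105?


lo=0(12)+hi=6(93)=105

Yes: 12+93=105


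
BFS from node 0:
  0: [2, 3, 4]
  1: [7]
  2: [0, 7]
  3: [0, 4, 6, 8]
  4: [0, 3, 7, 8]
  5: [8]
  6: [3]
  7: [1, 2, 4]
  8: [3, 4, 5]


Visit 0, enqueue [2, 3, 4]
Visit 2, enqueue [7]
Visit 3, enqueue [6, 8]
Visit 4, enqueue []
Visit 7, enqueue [1]
Visit 6, enqueue []
Visit 8, enqueue [5]
Visit 1, enqueue []
Visit 5, enqueue []

BFS order: [0, 2, 3, 4, 7, 6, 8, 1, 5]


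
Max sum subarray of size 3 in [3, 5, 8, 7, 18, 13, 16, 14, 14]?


[0:3]: 16
[1:4]: 20
[2:5]: 33
[3:6]: 38
[4:7]: 47
[5:8]: 43
[6:9]: 44

Max: 47 at [4:7]


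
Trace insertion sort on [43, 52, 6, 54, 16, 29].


Initial: [43, 52, 6, 54, 16, 29]
Insert 52: [43, 52, 6, 54, 16, 29]
Insert 6: [6, 43, 52, 54, 16, 29]
Insert 54: [6, 43, 52, 54, 16, 29]
Insert 16: [6, 16, 43, 52, 54, 29]
Insert 29: [6, 16, 29, 43, 52, 54]

Sorted: [6, 16, 29, 43, 52, 54]


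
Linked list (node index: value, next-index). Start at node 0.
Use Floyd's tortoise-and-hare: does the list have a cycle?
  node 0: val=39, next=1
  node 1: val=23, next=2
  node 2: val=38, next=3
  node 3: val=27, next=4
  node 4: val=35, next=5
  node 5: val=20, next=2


Floyd's tortoise (slow, +1) and hare (fast, +2):
  init: slow=0, fast=0
  step 1: slow=1, fast=2
  step 2: slow=2, fast=4
  step 3: slow=3, fast=2
  step 4: slow=4, fast=4
  slow == fast at node 4: cycle detected

Cycle: yes


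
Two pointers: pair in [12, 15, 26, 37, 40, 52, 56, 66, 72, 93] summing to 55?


lo=0(12)+hi=9(93)=105
lo=0(12)+hi=8(72)=84
lo=0(12)+hi=7(66)=78
lo=0(12)+hi=6(56)=68
lo=0(12)+hi=5(52)=64
lo=0(12)+hi=4(40)=52
lo=1(15)+hi=4(40)=55

Yes: 15+40=55


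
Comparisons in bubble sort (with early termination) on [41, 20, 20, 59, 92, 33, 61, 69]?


Algorithm: bubble sort (with early termination)
Input: [41, 20, 20, 59, 92, 33, 61, 69]
Sorted: [20, 20, 33, 41, 59, 61, 69, 92]

22


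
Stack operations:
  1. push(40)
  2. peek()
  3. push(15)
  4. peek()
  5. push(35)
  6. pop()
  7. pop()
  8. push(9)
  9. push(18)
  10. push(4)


push(40) -> [40]
peek()->40
push(15) -> [40, 15]
peek()->15
push(35) -> [40, 15, 35]
pop()->35, [40, 15]
pop()->15, [40]
push(9) -> [40, 9]
push(18) -> [40, 9, 18]
push(4) -> [40, 9, 18, 4]

Final stack: [40, 9, 18, 4]


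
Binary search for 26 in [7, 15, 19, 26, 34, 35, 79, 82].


Step 1: lo=0, hi=7, mid=3, val=26

Found at index 3


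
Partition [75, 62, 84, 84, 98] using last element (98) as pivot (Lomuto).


Pivot: 98
  75 <= 98: advance i (no swap)
  62 <= 98: advance i (no swap)
  84 <= 98: advance i (no swap)
  84 <= 98: advance i (no swap)
Place pivot at 4: [75, 62, 84, 84, 98]

Partitioned: [75, 62, 84, 84, 98]


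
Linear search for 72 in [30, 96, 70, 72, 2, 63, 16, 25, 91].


i=0: 30!=72
i=1: 96!=72
i=2: 70!=72
i=3: 72==72 found!

Found at 3, 4 comps


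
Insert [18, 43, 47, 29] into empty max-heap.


Insert 18: [18]
Insert 43: [43, 18]
Insert 47: [47, 18, 43]
Insert 29: [47, 29, 43, 18]

Final heap: [47, 29, 43, 18]


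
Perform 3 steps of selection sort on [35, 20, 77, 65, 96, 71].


Initial: [35, 20, 77, 65, 96, 71]
Step 1: min=20 at 1
  Swap: [20, 35, 77, 65, 96, 71]
Step 2: min=35 at 1
  Swap: [20, 35, 77, 65, 96, 71]
Step 3: min=65 at 3
  Swap: [20, 35, 65, 77, 96, 71]

After 3 steps: [20, 35, 65, 77, 96, 71]


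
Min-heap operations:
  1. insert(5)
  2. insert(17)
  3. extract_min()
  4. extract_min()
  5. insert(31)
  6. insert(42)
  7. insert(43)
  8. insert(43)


insert(5) -> [5]
insert(17) -> [5, 17]
extract_min()->5, [17]
extract_min()->17, []
insert(31) -> [31]
insert(42) -> [31, 42]
insert(43) -> [31, 42, 43]
insert(43) -> [31, 42, 43, 43]

Final heap: [31, 42, 43, 43]


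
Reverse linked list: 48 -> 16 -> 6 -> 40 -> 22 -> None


Step 1: curr=48, set curr.next=prev(None) | reversed so far: 48
Step 2: curr=16, set curr.next=prev(48) | reversed so far: 16 -> 48
Step 3: curr=6, set curr.next=prev(16) | reversed so far: 6 -> 16 -> 48
Step 4: curr=40, set curr.next=prev(6) | reversed so far: 40 -> 6 -> 16 -> 48
Step 5: curr=22, set curr.next=prev(40) | reversed so far: 22 -> 40 -> 6 -> 16 -> 48

22 -> 40 -> 6 -> 16 -> 48 -> None


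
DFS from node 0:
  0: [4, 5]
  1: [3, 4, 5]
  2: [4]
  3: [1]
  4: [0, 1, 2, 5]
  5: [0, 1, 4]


Visit 0, push [5, 4]
Visit 4, push [5, 2, 1]
Visit 1, push [5, 3]
Visit 3, push []
Visit 5, push []
Visit 2, push []

DFS order: [0, 4, 1, 3, 5, 2]


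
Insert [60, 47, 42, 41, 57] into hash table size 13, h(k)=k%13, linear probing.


Insert 60: h=8 -> slot 8
Insert 47: h=8, 1 probes -> slot 9
Insert 42: h=3 -> slot 3
Insert 41: h=2 -> slot 2
Insert 57: h=5 -> slot 5

Table: [None, None, 41, 42, None, 57, None, None, 60, 47, None, None, None]


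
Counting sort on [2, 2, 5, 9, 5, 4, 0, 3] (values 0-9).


Input: [2, 2, 5, 9, 5, 4, 0, 3]
Counts: [1, 0, 2, 1, 1, 2, 0, 0, 0, 1]

Sorted: [0, 2, 2, 3, 4, 5, 5, 9]


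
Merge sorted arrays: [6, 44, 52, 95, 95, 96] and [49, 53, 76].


Take 6 from A
Take 44 from A
Take 49 from B
Take 52 from A
Take 53 from B
Take 76 from B

Merged: [6, 44, 49, 52, 53, 76, 95, 95, 96]


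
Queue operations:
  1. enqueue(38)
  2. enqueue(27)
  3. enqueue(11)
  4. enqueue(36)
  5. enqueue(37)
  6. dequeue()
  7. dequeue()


enqueue(38) -> [38]
enqueue(27) -> [38, 27]
enqueue(11) -> [38, 27, 11]
enqueue(36) -> [38, 27, 11, 36]
enqueue(37) -> [38, 27, 11, 36, 37]
dequeue()->38, [27, 11, 36, 37]
dequeue()->27, [11, 36, 37]

Final queue: [11, 36, 37]


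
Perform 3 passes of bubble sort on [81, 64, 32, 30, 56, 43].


Initial: [81, 64, 32, 30, 56, 43]
Pass 1: [64, 32, 30, 56, 43, 81] (5 swaps)
Pass 2: [32, 30, 56, 43, 64, 81] (4 swaps)
Pass 3: [30, 32, 43, 56, 64, 81] (2 swaps)

After 3 passes: [30, 32, 43, 56, 64, 81]


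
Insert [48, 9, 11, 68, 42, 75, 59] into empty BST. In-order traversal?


Insert 48: root
Insert 9: L from 48
Insert 11: L from 48 -> R from 9
Insert 68: R from 48
Insert 42: L from 48 -> R from 9 -> R from 11
Insert 75: R from 48 -> R from 68
Insert 59: R from 48 -> L from 68

In-order: [9, 11, 42, 48, 59, 68, 75]


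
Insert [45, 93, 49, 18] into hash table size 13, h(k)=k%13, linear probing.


Insert 45: h=6 -> slot 6
Insert 93: h=2 -> slot 2
Insert 49: h=10 -> slot 10
Insert 18: h=5 -> slot 5

Table: [None, None, 93, None, None, 18, 45, None, None, None, 49, None, None]


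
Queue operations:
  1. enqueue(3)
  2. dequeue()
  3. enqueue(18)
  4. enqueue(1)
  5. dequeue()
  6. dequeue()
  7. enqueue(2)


enqueue(3) -> [3]
dequeue()->3, []
enqueue(18) -> [18]
enqueue(1) -> [18, 1]
dequeue()->18, [1]
dequeue()->1, []
enqueue(2) -> [2]

Final queue: [2]


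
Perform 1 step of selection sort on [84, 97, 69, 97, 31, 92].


Initial: [84, 97, 69, 97, 31, 92]
Step 1: min=31 at 4
  Swap: [31, 97, 69, 97, 84, 92]

After 1 step: [31, 97, 69, 97, 84, 92]


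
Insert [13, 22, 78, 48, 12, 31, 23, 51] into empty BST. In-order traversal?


Insert 13: root
Insert 22: R from 13
Insert 78: R from 13 -> R from 22
Insert 48: R from 13 -> R from 22 -> L from 78
Insert 12: L from 13
Insert 31: R from 13 -> R from 22 -> L from 78 -> L from 48
Insert 23: R from 13 -> R from 22 -> L from 78 -> L from 48 -> L from 31
Insert 51: R from 13 -> R from 22 -> L from 78 -> R from 48

In-order: [12, 13, 22, 23, 31, 48, 51, 78]


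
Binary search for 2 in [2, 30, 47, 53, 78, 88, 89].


Step 1: lo=0, hi=6, mid=3, val=53
Step 2: lo=0, hi=2, mid=1, val=30
Step 3: lo=0, hi=0, mid=0, val=2

Found at index 0


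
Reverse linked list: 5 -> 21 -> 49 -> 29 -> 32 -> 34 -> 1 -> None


Step 1: curr=5, set curr.next=prev(None) | reversed so far: 5
Step 2: curr=21, set curr.next=prev(5) | reversed so far: 21 -> 5
Step 3: curr=49, set curr.next=prev(21) | reversed so far: 49 -> 21 -> 5
Step 4: curr=29, set curr.next=prev(49) | reversed so far: 29 -> 49 -> 21 -> 5
Step 5: curr=32, set curr.next=prev(29) | reversed so far: 32 -> 29 -> 49 -> 21 -> 5
Step 6: curr=34, set curr.next=prev(32) | reversed so far: 34 -> 32 -> 29 -> 49 -> 21 -> 5
Step 7: curr=1, set curr.next=prev(34) | reversed so far: 1 -> 34 -> 32 -> 29 -> 49 -> 21 -> 5

1 -> 34 -> 32 -> 29 -> 49 -> 21 -> 5 -> None


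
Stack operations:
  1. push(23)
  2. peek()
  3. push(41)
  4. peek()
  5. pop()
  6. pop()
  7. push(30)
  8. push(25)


push(23) -> [23]
peek()->23
push(41) -> [23, 41]
peek()->41
pop()->41, [23]
pop()->23, []
push(30) -> [30]
push(25) -> [30, 25]

Final stack: [30, 25]


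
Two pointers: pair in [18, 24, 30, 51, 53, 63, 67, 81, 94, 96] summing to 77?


lo=0(18)+hi=9(96)=114
lo=0(18)+hi=8(94)=112
lo=0(18)+hi=7(81)=99
lo=0(18)+hi=6(67)=85
lo=0(18)+hi=5(63)=81
lo=0(18)+hi=4(53)=71
lo=1(24)+hi=4(53)=77

Yes: 24+53=77


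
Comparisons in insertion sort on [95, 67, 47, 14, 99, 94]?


Algorithm: insertion sort
Input: [95, 67, 47, 14, 99, 94]
Sorted: [14, 47, 67, 94, 95, 99]

10


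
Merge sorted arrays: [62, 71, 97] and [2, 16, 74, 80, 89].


Take 2 from B
Take 16 from B
Take 62 from A
Take 71 from A
Take 74 from B
Take 80 from B
Take 89 from B

Merged: [2, 16, 62, 71, 74, 80, 89, 97]


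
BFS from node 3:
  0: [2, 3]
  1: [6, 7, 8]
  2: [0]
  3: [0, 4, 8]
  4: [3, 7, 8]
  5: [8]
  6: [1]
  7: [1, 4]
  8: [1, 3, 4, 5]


Visit 3, enqueue [0, 4, 8]
Visit 0, enqueue [2]
Visit 4, enqueue [7]
Visit 8, enqueue [1, 5]
Visit 2, enqueue []
Visit 7, enqueue []
Visit 1, enqueue [6]
Visit 5, enqueue []
Visit 6, enqueue []

BFS order: [3, 0, 4, 8, 2, 7, 1, 5, 6]


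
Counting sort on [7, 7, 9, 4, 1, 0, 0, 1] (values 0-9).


Input: [7, 7, 9, 4, 1, 0, 0, 1]
Counts: [2, 2, 0, 0, 1, 0, 0, 2, 0, 1]

Sorted: [0, 0, 1, 1, 4, 7, 7, 9]


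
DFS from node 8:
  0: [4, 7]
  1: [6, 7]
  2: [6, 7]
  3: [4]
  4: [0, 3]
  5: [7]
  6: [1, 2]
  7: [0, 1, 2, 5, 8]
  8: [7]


Visit 8, push [7]
Visit 7, push [5, 2, 1, 0]
Visit 0, push [4]
Visit 4, push [3]
Visit 3, push []
Visit 1, push [6]
Visit 6, push [2]
Visit 2, push []
Visit 5, push []

DFS order: [8, 7, 0, 4, 3, 1, 6, 2, 5]


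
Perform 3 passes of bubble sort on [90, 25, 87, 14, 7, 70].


Initial: [90, 25, 87, 14, 7, 70]
Pass 1: [25, 87, 14, 7, 70, 90] (5 swaps)
Pass 2: [25, 14, 7, 70, 87, 90] (3 swaps)
Pass 3: [14, 7, 25, 70, 87, 90] (2 swaps)

After 3 passes: [14, 7, 25, 70, 87, 90]


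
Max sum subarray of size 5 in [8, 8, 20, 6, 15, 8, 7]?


[0:5]: 57
[1:6]: 57
[2:7]: 56

Max: 57 at [0:5]


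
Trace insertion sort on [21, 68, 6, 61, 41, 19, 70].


Initial: [21, 68, 6, 61, 41, 19, 70]
Insert 68: [21, 68, 6, 61, 41, 19, 70]
Insert 6: [6, 21, 68, 61, 41, 19, 70]
Insert 61: [6, 21, 61, 68, 41, 19, 70]
Insert 41: [6, 21, 41, 61, 68, 19, 70]
Insert 19: [6, 19, 21, 41, 61, 68, 70]
Insert 70: [6, 19, 21, 41, 61, 68, 70]

Sorted: [6, 19, 21, 41, 61, 68, 70]


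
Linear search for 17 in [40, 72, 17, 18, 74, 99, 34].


i=0: 40!=17
i=1: 72!=17
i=2: 17==17 found!

Found at 2, 3 comps


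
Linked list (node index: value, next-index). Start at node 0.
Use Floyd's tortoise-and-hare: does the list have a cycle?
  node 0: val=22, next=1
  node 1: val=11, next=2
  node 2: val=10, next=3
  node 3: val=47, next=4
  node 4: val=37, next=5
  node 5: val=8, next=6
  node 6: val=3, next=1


Floyd's tortoise (slow, +1) and hare (fast, +2):
  init: slow=0, fast=0
  step 1: slow=1, fast=2
  step 2: slow=2, fast=4
  step 3: slow=3, fast=6
  step 4: slow=4, fast=2
  step 5: slow=5, fast=4
  step 6: slow=6, fast=6
  slow == fast at node 6: cycle detected

Cycle: yes


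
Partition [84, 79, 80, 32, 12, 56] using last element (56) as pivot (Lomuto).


Pivot: 56
  32 <= 56: swap -> [32, 79, 80, 84, 12, 56]
  12 <= 56: swap -> [32, 12, 80, 84, 79, 56]
Place pivot at 2: [32, 12, 56, 84, 79, 80]

Partitioned: [32, 12, 56, 84, 79, 80]


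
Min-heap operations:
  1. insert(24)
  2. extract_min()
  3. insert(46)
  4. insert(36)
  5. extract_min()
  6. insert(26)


insert(24) -> [24]
extract_min()->24, []
insert(46) -> [46]
insert(36) -> [36, 46]
extract_min()->36, [46]
insert(26) -> [26, 46]

Final heap: [26, 46]


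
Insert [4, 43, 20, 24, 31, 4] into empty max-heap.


Insert 4: [4]
Insert 43: [43, 4]
Insert 20: [43, 4, 20]
Insert 24: [43, 24, 20, 4]
Insert 31: [43, 31, 20, 4, 24]
Insert 4: [43, 31, 20, 4, 24, 4]

Final heap: [43, 31, 20, 4, 24, 4]


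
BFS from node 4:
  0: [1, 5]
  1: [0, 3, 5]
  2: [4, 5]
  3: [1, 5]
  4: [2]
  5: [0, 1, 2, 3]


Visit 4, enqueue [2]
Visit 2, enqueue [5]
Visit 5, enqueue [0, 1, 3]
Visit 0, enqueue []
Visit 1, enqueue []
Visit 3, enqueue []

BFS order: [4, 2, 5, 0, 1, 3]


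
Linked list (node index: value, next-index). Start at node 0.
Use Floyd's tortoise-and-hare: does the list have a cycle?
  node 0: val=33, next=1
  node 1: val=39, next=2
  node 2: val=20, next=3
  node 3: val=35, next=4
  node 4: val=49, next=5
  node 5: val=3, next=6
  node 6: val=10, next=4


Floyd's tortoise (slow, +1) and hare (fast, +2):
  init: slow=0, fast=0
  step 1: slow=1, fast=2
  step 2: slow=2, fast=4
  step 3: slow=3, fast=6
  step 4: slow=4, fast=5
  step 5: slow=5, fast=4
  step 6: slow=6, fast=6
  slow == fast at node 6: cycle detected

Cycle: yes


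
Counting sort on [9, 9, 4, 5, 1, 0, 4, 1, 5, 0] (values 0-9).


Input: [9, 9, 4, 5, 1, 0, 4, 1, 5, 0]
Counts: [2, 2, 0, 0, 2, 2, 0, 0, 0, 2]

Sorted: [0, 0, 1, 1, 4, 4, 5, 5, 9, 9]


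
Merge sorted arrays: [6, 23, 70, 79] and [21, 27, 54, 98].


Take 6 from A
Take 21 from B
Take 23 from A
Take 27 from B
Take 54 from B
Take 70 from A
Take 79 from A

Merged: [6, 21, 23, 27, 54, 70, 79, 98]


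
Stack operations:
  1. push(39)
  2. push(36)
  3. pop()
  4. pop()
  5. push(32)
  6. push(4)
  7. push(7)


push(39) -> [39]
push(36) -> [39, 36]
pop()->36, [39]
pop()->39, []
push(32) -> [32]
push(4) -> [32, 4]
push(7) -> [32, 4, 7]

Final stack: [32, 4, 7]


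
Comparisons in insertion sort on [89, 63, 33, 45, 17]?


Algorithm: insertion sort
Input: [89, 63, 33, 45, 17]
Sorted: [17, 33, 45, 63, 89]

10


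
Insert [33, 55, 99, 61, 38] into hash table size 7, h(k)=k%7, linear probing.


Insert 33: h=5 -> slot 5
Insert 55: h=6 -> slot 6
Insert 99: h=1 -> slot 1
Insert 61: h=5, 2 probes -> slot 0
Insert 38: h=3 -> slot 3

Table: [61, 99, None, 38, None, 33, 55]


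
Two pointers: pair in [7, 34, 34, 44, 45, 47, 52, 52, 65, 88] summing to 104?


lo=0(7)+hi=9(88)=95
lo=1(34)+hi=9(88)=122
lo=1(34)+hi=8(65)=99
lo=2(34)+hi=8(65)=99
lo=3(44)+hi=8(65)=109
lo=3(44)+hi=7(52)=96
lo=4(45)+hi=7(52)=97
lo=5(47)+hi=7(52)=99
lo=6(52)+hi=7(52)=104

Yes: 52+52=104


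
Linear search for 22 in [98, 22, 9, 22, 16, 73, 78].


i=0: 98!=22
i=1: 22==22 found!

Found at 1, 2 comps


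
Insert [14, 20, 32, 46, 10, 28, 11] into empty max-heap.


Insert 14: [14]
Insert 20: [20, 14]
Insert 32: [32, 14, 20]
Insert 46: [46, 32, 20, 14]
Insert 10: [46, 32, 20, 14, 10]
Insert 28: [46, 32, 28, 14, 10, 20]
Insert 11: [46, 32, 28, 14, 10, 20, 11]

Final heap: [46, 32, 28, 14, 10, 20, 11]


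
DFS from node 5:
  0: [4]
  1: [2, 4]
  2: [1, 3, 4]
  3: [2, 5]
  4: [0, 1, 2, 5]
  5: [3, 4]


Visit 5, push [4, 3]
Visit 3, push [2]
Visit 2, push [4, 1]
Visit 1, push [4]
Visit 4, push [0]
Visit 0, push []

DFS order: [5, 3, 2, 1, 4, 0]


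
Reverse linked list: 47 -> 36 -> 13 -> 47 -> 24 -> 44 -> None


Step 1: curr=47, set curr.next=prev(None) | reversed so far: 47
Step 2: curr=36, set curr.next=prev(47) | reversed so far: 36 -> 47
Step 3: curr=13, set curr.next=prev(36) | reversed so far: 13 -> 36 -> 47
Step 4: curr=47, set curr.next=prev(13) | reversed so far: 47 -> 13 -> 36 -> 47
Step 5: curr=24, set curr.next=prev(47) | reversed so far: 24 -> 47 -> 13 -> 36 -> 47
Step 6: curr=44, set curr.next=prev(24) | reversed so far: 44 -> 24 -> 47 -> 13 -> 36 -> 47

44 -> 24 -> 47 -> 13 -> 36 -> 47 -> None


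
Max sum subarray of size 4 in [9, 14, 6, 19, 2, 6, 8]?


[0:4]: 48
[1:5]: 41
[2:6]: 33
[3:7]: 35

Max: 48 at [0:4]


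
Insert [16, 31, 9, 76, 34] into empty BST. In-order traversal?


Insert 16: root
Insert 31: R from 16
Insert 9: L from 16
Insert 76: R from 16 -> R from 31
Insert 34: R from 16 -> R from 31 -> L from 76

In-order: [9, 16, 31, 34, 76]


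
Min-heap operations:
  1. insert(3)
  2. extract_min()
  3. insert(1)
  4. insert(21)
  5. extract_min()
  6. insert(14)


insert(3) -> [3]
extract_min()->3, []
insert(1) -> [1]
insert(21) -> [1, 21]
extract_min()->1, [21]
insert(14) -> [14, 21]

Final heap: [14, 21]


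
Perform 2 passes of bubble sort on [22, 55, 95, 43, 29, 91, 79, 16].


Initial: [22, 55, 95, 43, 29, 91, 79, 16]
Pass 1: [22, 55, 43, 29, 91, 79, 16, 95] (5 swaps)
Pass 2: [22, 43, 29, 55, 79, 16, 91, 95] (4 swaps)

After 2 passes: [22, 43, 29, 55, 79, 16, 91, 95]


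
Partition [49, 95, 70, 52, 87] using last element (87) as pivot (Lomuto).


Pivot: 87
  49 <= 87: advance i (no swap)
  70 <= 87: swap -> [49, 70, 95, 52, 87]
  52 <= 87: swap -> [49, 70, 52, 95, 87]
Place pivot at 3: [49, 70, 52, 87, 95]

Partitioned: [49, 70, 52, 87, 95]


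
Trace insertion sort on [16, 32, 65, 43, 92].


Initial: [16, 32, 65, 43, 92]
Insert 32: [16, 32, 65, 43, 92]
Insert 65: [16, 32, 65, 43, 92]
Insert 43: [16, 32, 43, 65, 92]
Insert 92: [16, 32, 43, 65, 92]

Sorted: [16, 32, 43, 65, 92]


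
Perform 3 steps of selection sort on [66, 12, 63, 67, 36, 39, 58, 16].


Initial: [66, 12, 63, 67, 36, 39, 58, 16]
Step 1: min=12 at 1
  Swap: [12, 66, 63, 67, 36, 39, 58, 16]
Step 2: min=16 at 7
  Swap: [12, 16, 63, 67, 36, 39, 58, 66]
Step 3: min=36 at 4
  Swap: [12, 16, 36, 67, 63, 39, 58, 66]

After 3 steps: [12, 16, 36, 67, 63, 39, 58, 66]


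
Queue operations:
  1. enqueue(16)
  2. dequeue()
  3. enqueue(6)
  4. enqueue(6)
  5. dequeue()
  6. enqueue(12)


enqueue(16) -> [16]
dequeue()->16, []
enqueue(6) -> [6]
enqueue(6) -> [6, 6]
dequeue()->6, [6]
enqueue(12) -> [6, 12]

Final queue: [6, 12]


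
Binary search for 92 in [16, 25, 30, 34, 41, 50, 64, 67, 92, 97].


Step 1: lo=0, hi=9, mid=4, val=41
Step 2: lo=5, hi=9, mid=7, val=67
Step 3: lo=8, hi=9, mid=8, val=92

Found at index 8


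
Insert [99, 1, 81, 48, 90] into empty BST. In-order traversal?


Insert 99: root
Insert 1: L from 99
Insert 81: L from 99 -> R from 1
Insert 48: L from 99 -> R from 1 -> L from 81
Insert 90: L from 99 -> R from 1 -> R from 81

In-order: [1, 48, 81, 90, 99]


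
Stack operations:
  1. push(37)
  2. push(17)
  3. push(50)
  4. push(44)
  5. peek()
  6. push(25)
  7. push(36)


push(37) -> [37]
push(17) -> [37, 17]
push(50) -> [37, 17, 50]
push(44) -> [37, 17, 50, 44]
peek()->44
push(25) -> [37, 17, 50, 44, 25]
push(36) -> [37, 17, 50, 44, 25, 36]

Final stack: [37, 17, 50, 44, 25, 36]


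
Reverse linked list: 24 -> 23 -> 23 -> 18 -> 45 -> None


Step 1: curr=24, set curr.next=prev(None) | reversed so far: 24
Step 2: curr=23, set curr.next=prev(24) | reversed so far: 23 -> 24
Step 3: curr=23, set curr.next=prev(23) | reversed so far: 23 -> 23 -> 24
Step 4: curr=18, set curr.next=prev(23) | reversed so far: 18 -> 23 -> 23 -> 24
Step 5: curr=45, set curr.next=prev(18) | reversed so far: 45 -> 18 -> 23 -> 23 -> 24

45 -> 18 -> 23 -> 23 -> 24 -> None


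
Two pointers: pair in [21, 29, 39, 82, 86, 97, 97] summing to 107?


lo=0(21)+hi=6(97)=118
lo=0(21)+hi=5(97)=118
lo=0(21)+hi=4(86)=107

Yes: 21+86=107


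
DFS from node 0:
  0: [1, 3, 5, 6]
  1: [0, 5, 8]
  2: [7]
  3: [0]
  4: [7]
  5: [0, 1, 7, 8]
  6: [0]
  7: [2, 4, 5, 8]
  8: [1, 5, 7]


Visit 0, push [6, 5, 3, 1]
Visit 1, push [8, 5]
Visit 5, push [8, 7]
Visit 7, push [8, 4, 2]
Visit 2, push []
Visit 4, push []
Visit 8, push []
Visit 3, push []
Visit 6, push []

DFS order: [0, 1, 5, 7, 2, 4, 8, 3, 6]


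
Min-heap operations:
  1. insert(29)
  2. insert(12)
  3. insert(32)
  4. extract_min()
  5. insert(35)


insert(29) -> [29]
insert(12) -> [12, 29]
insert(32) -> [12, 29, 32]
extract_min()->12, [29, 32]
insert(35) -> [29, 32, 35]

Final heap: [29, 32, 35]


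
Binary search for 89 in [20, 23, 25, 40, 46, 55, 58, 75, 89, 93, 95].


Step 1: lo=0, hi=10, mid=5, val=55
Step 2: lo=6, hi=10, mid=8, val=89

Found at index 8


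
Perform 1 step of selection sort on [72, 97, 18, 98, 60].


Initial: [72, 97, 18, 98, 60]
Step 1: min=18 at 2
  Swap: [18, 97, 72, 98, 60]

After 1 step: [18, 97, 72, 98, 60]


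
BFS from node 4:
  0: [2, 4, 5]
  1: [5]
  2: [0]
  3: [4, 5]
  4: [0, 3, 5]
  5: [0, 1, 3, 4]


Visit 4, enqueue [0, 3, 5]
Visit 0, enqueue [2]
Visit 3, enqueue []
Visit 5, enqueue [1]
Visit 2, enqueue []
Visit 1, enqueue []

BFS order: [4, 0, 3, 5, 2, 1]


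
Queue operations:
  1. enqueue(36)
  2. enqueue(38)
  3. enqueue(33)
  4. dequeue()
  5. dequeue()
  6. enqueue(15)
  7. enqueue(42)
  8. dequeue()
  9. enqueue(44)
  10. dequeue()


enqueue(36) -> [36]
enqueue(38) -> [36, 38]
enqueue(33) -> [36, 38, 33]
dequeue()->36, [38, 33]
dequeue()->38, [33]
enqueue(15) -> [33, 15]
enqueue(42) -> [33, 15, 42]
dequeue()->33, [15, 42]
enqueue(44) -> [15, 42, 44]
dequeue()->15, [42, 44]

Final queue: [42, 44]


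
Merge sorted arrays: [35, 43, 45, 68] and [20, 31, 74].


Take 20 from B
Take 31 from B
Take 35 from A
Take 43 from A
Take 45 from A
Take 68 from A

Merged: [20, 31, 35, 43, 45, 68, 74]


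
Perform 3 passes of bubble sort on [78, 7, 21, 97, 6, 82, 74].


Initial: [78, 7, 21, 97, 6, 82, 74]
Pass 1: [7, 21, 78, 6, 82, 74, 97] (5 swaps)
Pass 2: [7, 21, 6, 78, 74, 82, 97] (2 swaps)
Pass 3: [7, 6, 21, 74, 78, 82, 97] (2 swaps)

After 3 passes: [7, 6, 21, 74, 78, 82, 97]


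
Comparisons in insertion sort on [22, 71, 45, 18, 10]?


Algorithm: insertion sort
Input: [22, 71, 45, 18, 10]
Sorted: [10, 18, 22, 45, 71]

10


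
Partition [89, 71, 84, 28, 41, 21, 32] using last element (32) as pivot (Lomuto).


Pivot: 32
  28 <= 32: swap -> [28, 71, 84, 89, 41, 21, 32]
  21 <= 32: swap -> [28, 21, 84, 89, 41, 71, 32]
Place pivot at 2: [28, 21, 32, 89, 41, 71, 84]

Partitioned: [28, 21, 32, 89, 41, 71, 84]


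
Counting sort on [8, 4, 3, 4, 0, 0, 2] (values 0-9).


Input: [8, 4, 3, 4, 0, 0, 2]
Counts: [2, 0, 1, 1, 2, 0, 0, 0, 1, 0]

Sorted: [0, 0, 2, 3, 4, 4, 8]


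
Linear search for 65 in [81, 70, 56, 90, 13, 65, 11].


i=0: 81!=65
i=1: 70!=65
i=2: 56!=65
i=3: 90!=65
i=4: 13!=65
i=5: 65==65 found!

Found at 5, 6 comps


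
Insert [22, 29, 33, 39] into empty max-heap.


Insert 22: [22]
Insert 29: [29, 22]
Insert 33: [33, 22, 29]
Insert 39: [39, 33, 29, 22]

Final heap: [39, 33, 29, 22]


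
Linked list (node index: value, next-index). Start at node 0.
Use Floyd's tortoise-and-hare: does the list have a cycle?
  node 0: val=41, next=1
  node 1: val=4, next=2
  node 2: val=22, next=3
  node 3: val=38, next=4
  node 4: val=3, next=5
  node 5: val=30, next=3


Floyd's tortoise (slow, +1) and hare (fast, +2):
  init: slow=0, fast=0
  step 1: slow=1, fast=2
  step 2: slow=2, fast=4
  step 3: slow=3, fast=3
  slow == fast at node 3: cycle detected

Cycle: yes


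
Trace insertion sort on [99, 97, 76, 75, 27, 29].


Initial: [99, 97, 76, 75, 27, 29]
Insert 97: [97, 99, 76, 75, 27, 29]
Insert 76: [76, 97, 99, 75, 27, 29]
Insert 75: [75, 76, 97, 99, 27, 29]
Insert 27: [27, 75, 76, 97, 99, 29]
Insert 29: [27, 29, 75, 76, 97, 99]

Sorted: [27, 29, 75, 76, 97, 99]


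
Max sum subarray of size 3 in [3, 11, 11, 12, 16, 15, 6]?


[0:3]: 25
[1:4]: 34
[2:5]: 39
[3:6]: 43
[4:7]: 37

Max: 43 at [3:6]


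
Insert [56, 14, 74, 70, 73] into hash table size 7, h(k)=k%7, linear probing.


Insert 56: h=0 -> slot 0
Insert 14: h=0, 1 probes -> slot 1
Insert 74: h=4 -> slot 4
Insert 70: h=0, 2 probes -> slot 2
Insert 73: h=3 -> slot 3

Table: [56, 14, 70, 73, 74, None, None]


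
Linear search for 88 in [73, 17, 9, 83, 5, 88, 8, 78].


i=0: 73!=88
i=1: 17!=88
i=2: 9!=88
i=3: 83!=88
i=4: 5!=88
i=5: 88==88 found!

Found at 5, 6 comps


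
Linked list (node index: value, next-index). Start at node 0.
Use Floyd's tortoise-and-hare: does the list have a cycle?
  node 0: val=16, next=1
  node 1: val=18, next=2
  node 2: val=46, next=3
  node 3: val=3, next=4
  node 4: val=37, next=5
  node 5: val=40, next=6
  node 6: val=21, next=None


Floyd's tortoise (slow, +1) and hare (fast, +2):
  init: slow=0, fast=0
  step 1: slow=1, fast=2
  step 2: slow=2, fast=4
  step 3: slow=3, fast=6
  step 4: fast -> None, no cycle

Cycle: no


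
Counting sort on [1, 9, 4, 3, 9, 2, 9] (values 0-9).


Input: [1, 9, 4, 3, 9, 2, 9]
Counts: [0, 1, 1, 1, 1, 0, 0, 0, 0, 3]

Sorted: [1, 2, 3, 4, 9, 9, 9]


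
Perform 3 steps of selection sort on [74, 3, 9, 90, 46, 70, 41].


Initial: [74, 3, 9, 90, 46, 70, 41]
Step 1: min=3 at 1
  Swap: [3, 74, 9, 90, 46, 70, 41]
Step 2: min=9 at 2
  Swap: [3, 9, 74, 90, 46, 70, 41]
Step 3: min=41 at 6
  Swap: [3, 9, 41, 90, 46, 70, 74]

After 3 steps: [3, 9, 41, 90, 46, 70, 74]


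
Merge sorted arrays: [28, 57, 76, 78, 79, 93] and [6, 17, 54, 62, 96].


Take 6 from B
Take 17 from B
Take 28 from A
Take 54 from B
Take 57 from A
Take 62 from B
Take 76 from A
Take 78 from A
Take 79 from A
Take 93 from A

Merged: [6, 17, 28, 54, 57, 62, 76, 78, 79, 93, 96]


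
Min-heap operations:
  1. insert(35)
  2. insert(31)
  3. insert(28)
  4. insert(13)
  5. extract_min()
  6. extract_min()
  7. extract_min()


insert(35) -> [35]
insert(31) -> [31, 35]
insert(28) -> [28, 35, 31]
insert(13) -> [13, 28, 31, 35]
extract_min()->13, [28, 35, 31]
extract_min()->28, [31, 35]
extract_min()->31, [35]

Final heap: [35]


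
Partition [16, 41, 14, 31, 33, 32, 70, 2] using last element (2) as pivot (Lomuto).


Pivot: 2
Place pivot at 0: [2, 41, 14, 31, 33, 32, 70, 16]

Partitioned: [2, 41, 14, 31, 33, 32, 70, 16]


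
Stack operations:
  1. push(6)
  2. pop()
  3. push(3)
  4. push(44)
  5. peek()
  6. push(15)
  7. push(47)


push(6) -> [6]
pop()->6, []
push(3) -> [3]
push(44) -> [3, 44]
peek()->44
push(15) -> [3, 44, 15]
push(47) -> [3, 44, 15, 47]

Final stack: [3, 44, 15, 47]


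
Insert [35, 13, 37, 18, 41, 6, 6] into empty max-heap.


Insert 35: [35]
Insert 13: [35, 13]
Insert 37: [37, 13, 35]
Insert 18: [37, 18, 35, 13]
Insert 41: [41, 37, 35, 13, 18]
Insert 6: [41, 37, 35, 13, 18, 6]
Insert 6: [41, 37, 35, 13, 18, 6, 6]

Final heap: [41, 37, 35, 13, 18, 6, 6]


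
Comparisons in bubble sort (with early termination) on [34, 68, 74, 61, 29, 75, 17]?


Algorithm: bubble sort (with early termination)
Input: [34, 68, 74, 61, 29, 75, 17]
Sorted: [17, 29, 34, 61, 68, 74, 75]

21


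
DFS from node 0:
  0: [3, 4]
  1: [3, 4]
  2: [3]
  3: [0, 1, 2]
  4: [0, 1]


Visit 0, push [4, 3]
Visit 3, push [2, 1]
Visit 1, push [4]
Visit 4, push []
Visit 2, push []

DFS order: [0, 3, 1, 4, 2]


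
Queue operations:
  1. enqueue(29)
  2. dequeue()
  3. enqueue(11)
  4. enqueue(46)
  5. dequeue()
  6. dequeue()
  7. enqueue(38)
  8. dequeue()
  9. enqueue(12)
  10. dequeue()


enqueue(29) -> [29]
dequeue()->29, []
enqueue(11) -> [11]
enqueue(46) -> [11, 46]
dequeue()->11, [46]
dequeue()->46, []
enqueue(38) -> [38]
dequeue()->38, []
enqueue(12) -> [12]
dequeue()->12, []

Final queue: []


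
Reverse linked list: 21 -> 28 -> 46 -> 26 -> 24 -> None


Step 1: curr=21, set curr.next=prev(None) | reversed so far: 21
Step 2: curr=28, set curr.next=prev(21) | reversed so far: 28 -> 21
Step 3: curr=46, set curr.next=prev(28) | reversed so far: 46 -> 28 -> 21
Step 4: curr=26, set curr.next=prev(46) | reversed so far: 26 -> 46 -> 28 -> 21
Step 5: curr=24, set curr.next=prev(26) | reversed so far: 24 -> 26 -> 46 -> 28 -> 21

24 -> 26 -> 46 -> 28 -> 21 -> None


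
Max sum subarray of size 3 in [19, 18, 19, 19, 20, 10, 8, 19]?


[0:3]: 56
[1:4]: 56
[2:5]: 58
[3:6]: 49
[4:7]: 38
[5:8]: 37

Max: 58 at [2:5]


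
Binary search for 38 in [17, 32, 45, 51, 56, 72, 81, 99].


Step 1: lo=0, hi=7, mid=3, val=51
Step 2: lo=0, hi=2, mid=1, val=32
Step 3: lo=2, hi=2, mid=2, val=45

Not found


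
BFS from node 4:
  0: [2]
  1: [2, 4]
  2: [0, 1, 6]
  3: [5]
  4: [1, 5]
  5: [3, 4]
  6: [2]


Visit 4, enqueue [1, 5]
Visit 1, enqueue [2]
Visit 5, enqueue [3]
Visit 2, enqueue [0, 6]
Visit 3, enqueue []
Visit 0, enqueue []
Visit 6, enqueue []

BFS order: [4, 1, 5, 2, 3, 0, 6]


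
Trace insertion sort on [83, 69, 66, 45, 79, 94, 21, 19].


Initial: [83, 69, 66, 45, 79, 94, 21, 19]
Insert 69: [69, 83, 66, 45, 79, 94, 21, 19]
Insert 66: [66, 69, 83, 45, 79, 94, 21, 19]
Insert 45: [45, 66, 69, 83, 79, 94, 21, 19]
Insert 79: [45, 66, 69, 79, 83, 94, 21, 19]
Insert 94: [45, 66, 69, 79, 83, 94, 21, 19]
Insert 21: [21, 45, 66, 69, 79, 83, 94, 19]
Insert 19: [19, 21, 45, 66, 69, 79, 83, 94]

Sorted: [19, 21, 45, 66, 69, 79, 83, 94]


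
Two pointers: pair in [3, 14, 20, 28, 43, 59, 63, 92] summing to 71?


lo=0(3)+hi=7(92)=95
lo=0(3)+hi=6(63)=66
lo=1(14)+hi=6(63)=77
lo=1(14)+hi=5(59)=73
lo=1(14)+hi=4(43)=57
lo=2(20)+hi=4(43)=63
lo=3(28)+hi=4(43)=71

Yes: 28+43=71


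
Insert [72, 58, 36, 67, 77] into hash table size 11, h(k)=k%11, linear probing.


Insert 72: h=6 -> slot 6
Insert 58: h=3 -> slot 3
Insert 36: h=3, 1 probes -> slot 4
Insert 67: h=1 -> slot 1
Insert 77: h=0 -> slot 0

Table: [77, 67, None, 58, 36, None, 72, None, None, None, None]


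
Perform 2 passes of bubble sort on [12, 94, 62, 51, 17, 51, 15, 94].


Initial: [12, 94, 62, 51, 17, 51, 15, 94]
Pass 1: [12, 62, 51, 17, 51, 15, 94, 94] (5 swaps)
Pass 2: [12, 51, 17, 51, 15, 62, 94, 94] (4 swaps)

After 2 passes: [12, 51, 17, 51, 15, 62, 94, 94]


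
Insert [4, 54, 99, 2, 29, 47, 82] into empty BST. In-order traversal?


Insert 4: root
Insert 54: R from 4
Insert 99: R from 4 -> R from 54
Insert 2: L from 4
Insert 29: R from 4 -> L from 54
Insert 47: R from 4 -> L from 54 -> R from 29
Insert 82: R from 4 -> R from 54 -> L from 99

In-order: [2, 4, 29, 47, 54, 82, 99]


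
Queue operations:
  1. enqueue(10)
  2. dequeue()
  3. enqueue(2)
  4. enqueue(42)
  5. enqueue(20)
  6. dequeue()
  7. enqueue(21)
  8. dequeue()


enqueue(10) -> [10]
dequeue()->10, []
enqueue(2) -> [2]
enqueue(42) -> [2, 42]
enqueue(20) -> [2, 42, 20]
dequeue()->2, [42, 20]
enqueue(21) -> [42, 20, 21]
dequeue()->42, [20, 21]

Final queue: [20, 21]


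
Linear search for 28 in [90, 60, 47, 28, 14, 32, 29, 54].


i=0: 90!=28
i=1: 60!=28
i=2: 47!=28
i=3: 28==28 found!

Found at 3, 4 comps


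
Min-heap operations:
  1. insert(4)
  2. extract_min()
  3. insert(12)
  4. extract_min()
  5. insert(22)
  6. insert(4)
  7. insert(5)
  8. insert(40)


insert(4) -> [4]
extract_min()->4, []
insert(12) -> [12]
extract_min()->12, []
insert(22) -> [22]
insert(4) -> [4, 22]
insert(5) -> [4, 22, 5]
insert(40) -> [4, 22, 5, 40]

Final heap: [4, 22, 5, 40]


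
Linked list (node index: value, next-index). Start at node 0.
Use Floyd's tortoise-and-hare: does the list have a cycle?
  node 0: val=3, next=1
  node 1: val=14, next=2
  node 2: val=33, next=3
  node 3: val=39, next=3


Floyd's tortoise (slow, +1) and hare (fast, +2):
  init: slow=0, fast=0
  step 1: slow=1, fast=2
  step 2: slow=2, fast=3
  step 3: slow=3, fast=3
  slow == fast at node 3: cycle detected

Cycle: yes


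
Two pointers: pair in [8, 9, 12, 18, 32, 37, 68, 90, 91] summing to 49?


lo=0(8)+hi=8(91)=99
lo=0(8)+hi=7(90)=98
lo=0(8)+hi=6(68)=76
lo=0(8)+hi=5(37)=45
lo=1(9)+hi=5(37)=46
lo=2(12)+hi=5(37)=49

Yes: 12+37=49


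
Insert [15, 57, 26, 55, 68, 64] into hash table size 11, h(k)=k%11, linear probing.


Insert 15: h=4 -> slot 4
Insert 57: h=2 -> slot 2
Insert 26: h=4, 1 probes -> slot 5
Insert 55: h=0 -> slot 0
Insert 68: h=2, 1 probes -> slot 3
Insert 64: h=9 -> slot 9

Table: [55, None, 57, 68, 15, 26, None, None, None, 64, None]


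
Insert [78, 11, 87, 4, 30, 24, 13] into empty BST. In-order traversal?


Insert 78: root
Insert 11: L from 78
Insert 87: R from 78
Insert 4: L from 78 -> L from 11
Insert 30: L from 78 -> R from 11
Insert 24: L from 78 -> R from 11 -> L from 30
Insert 13: L from 78 -> R from 11 -> L from 30 -> L from 24

In-order: [4, 11, 13, 24, 30, 78, 87]


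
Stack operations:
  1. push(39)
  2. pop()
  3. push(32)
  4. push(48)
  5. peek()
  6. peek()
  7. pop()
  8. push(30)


push(39) -> [39]
pop()->39, []
push(32) -> [32]
push(48) -> [32, 48]
peek()->48
peek()->48
pop()->48, [32]
push(30) -> [32, 30]

Final stack: [32, 30]


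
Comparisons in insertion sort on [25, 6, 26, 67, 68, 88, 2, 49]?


Algorithm: insertion sort
Input: [25, 6, 26, 67, 68, 88, 2, 49]
Sorted: [2, 6, 25, 26, 49, 67, 68, 88]

15


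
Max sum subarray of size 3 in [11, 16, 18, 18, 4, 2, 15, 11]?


[0:3]: 45
[1:4]: 52
[2:5]: 40
[3:6]: 24
[4:7]: 21
[5:8]: 28

Max: 52 at [1:4]


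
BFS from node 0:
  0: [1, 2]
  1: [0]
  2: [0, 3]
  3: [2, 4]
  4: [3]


Visit 0, enqueue [1, 2]
Visit 1, enqueue []
Visit 2, enqueue [3]
Visit 3, enqueue [4]
Visit 4, enqueue []

BFS order: [0, 1, 2, 3, 4]


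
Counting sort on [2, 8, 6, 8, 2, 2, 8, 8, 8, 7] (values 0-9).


Input: [2, 8, 6, 8, 2, 2, 8, 8, 8, 7]
Counts: [0, 0, 3, 0, 0, 0, 1, 1, 5, 0]

Sorted: [2, 2, 2, 6, 7, 8, 8, 8, 8, 8]


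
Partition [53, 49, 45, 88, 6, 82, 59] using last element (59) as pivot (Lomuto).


Pivot: 59
  53 <= 59: advance i (no swap)
  49 <= 59: advance i (no swap)
  45 <= 59: advance i (no swap)
  6 <= 59: swap -> [53, 49, 45, 6, 88, 82, 59]
Place pivot at 4: [53, 49, 45, 6, 59, 82, 88]

Partitioned: [53, 49, 45, 6, 59, 82, 88]


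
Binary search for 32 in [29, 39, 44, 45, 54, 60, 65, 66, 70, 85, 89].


Step 1: lo=0, hi=10, mid=5, val=60
Step 2: lo=0, hi=4, mid=2, val=44
Step 3: lo=0, hi=1, mid=0, val=29
Step 4: lo=1, hi=1, mid=1, val=39

Not found


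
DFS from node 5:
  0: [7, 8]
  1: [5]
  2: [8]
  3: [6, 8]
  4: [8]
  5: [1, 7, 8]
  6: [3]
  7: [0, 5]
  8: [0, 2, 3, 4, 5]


Visit 5, push [8, 7, 1]
Visit 1, push []
Visit 7, push [0]
Visit 0, push [8]
Visit 8, push [4, 3, 2]
Visit 2, push []
Visit 3, push [6]
Visit 6, push []
Visit 4, push []

DFS order: [5, 1, 7, 0, 8, 2, 3, 6, 4]


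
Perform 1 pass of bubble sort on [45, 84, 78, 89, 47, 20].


Initial: [45, 84, 78, 89, 47, 20]
Pass 1: [45, 78, 84, 47, 20, 89] (3 swaps)

After 1 pass: [45, 78, 84, 47, 20, 89]


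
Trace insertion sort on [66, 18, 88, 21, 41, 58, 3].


Initial: [66, 18, 88, 21, 41, 58, 3]
Insert 18: [18, 66, 88, 21, 41, 58, 3]
Insert 88: [18, 66, 88, 21, 41, 58, 3]
Insert 21: [18, 21, 66, 88, 41, 58, 3]
Insert 41: [18, 21, 41, 66, 88, 58, 3]
Insert 58: [18, 21, 41, 58, 66, 88, 3]
Insert 3: [3, 18, 21, 41, 58, 66, 88]

Sorted: [3, 18, 21, 41, 58, 66, 88]


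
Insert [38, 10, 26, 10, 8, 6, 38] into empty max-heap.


Insert 38: [38]
Insert 10: [38, 10]
Insert 26: [38, 10, 26]
Insert 10: [38, 10, 26, 10]
Insert 8: [38, 10, 26, 10, 8]
Insert 6: [38, 10, 26, 10, 8, 6]
Insert 38: [38, 10, 38, 10, 8, 6, 26]

Final heap: [38, 10, 38, 10, 8, 6, 26]


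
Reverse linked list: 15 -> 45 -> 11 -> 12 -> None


Step 1: curr=15, set curr.next=prev(None) | reversed so far: 15
Step 2: curr=45, set curr.next=prev(15) | reversed so far: 45 -> 15
Step 3: curr=11, set curr.next=prev(45) | reversed so far: 11 -> 45 -> 15
Step 4: curr=12, set curr.next=prev(11) | reversed so far: 12 -> 11 -> 45 -> 15

12 -> 11 -> 45 -> 15 -> None


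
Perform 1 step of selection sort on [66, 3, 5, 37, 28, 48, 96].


Initial: [66, 3, 5, 37, 28, 48, 96]
Step 1: min=3 at 1
  Swap: [3, 66, 5, 37, 28, 48, 96]

After 1 step: [3, 66, 5, 37, 28, 48, 96]


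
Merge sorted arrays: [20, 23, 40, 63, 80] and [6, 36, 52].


Take 6 from B
Take 20 from A
Take 23 from A
Take 36 from B
Take 40 from A
Take 52 from B

Merged: [6, 20, 23, 36, 40, 52, 63, 80]


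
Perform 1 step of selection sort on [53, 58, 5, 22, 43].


Initial: [53, 58, 5, 22, 43]
Step 1: min=5 at 2
  Swap: [5, 58, 53, 22, 43]

After 1 step: [5, 58, 53, 22, 43]


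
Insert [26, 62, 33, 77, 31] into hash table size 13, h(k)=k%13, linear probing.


Insert 26: h=0 -> slot 0
Insert 62: h=10 -> slot 10
Insert 33: h=7 -> slot 7
Insert 77: h=12 -> slot 12
Insert 31: h=5 -> slot 5

Table: [26, None, None, None, None, 31, None, 33, None, None, 62, None, 77]


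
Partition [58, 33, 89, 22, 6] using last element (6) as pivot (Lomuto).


Pivot: 6
Place pivot at 0: [6, 33, 89, 22, 58]

Partitioned: [6, 33, 89, 22, 58]


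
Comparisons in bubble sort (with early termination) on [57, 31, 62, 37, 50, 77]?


Algorithm: bubble sort (with early termination)
Input: [57, 31, 62, 37, 50, 77]
Sorted: [31, 37, 50, 57, 62, 77]

12


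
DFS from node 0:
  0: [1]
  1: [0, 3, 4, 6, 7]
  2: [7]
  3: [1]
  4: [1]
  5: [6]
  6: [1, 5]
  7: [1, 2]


Visit 0, push [1]
Visit 1, push [7, 6, 4, 3]
Visit 3, push []
Visit 4, push []
Visit 6, push [5]
Visit 5, push []
Visit 7, push [2]
Visit 2, push []

DFS order: [0, 1, 3, 4, 6, 5, 7, 2]


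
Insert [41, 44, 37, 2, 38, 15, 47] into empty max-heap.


Insert 41: [41]
Insert 44: [44, 41]
Insert 37: [44, 41, 37]
Insert 2: [44, 41, 37, 2]
Insert 38: [44, 41, 37, 2, 38]
Insert 15: [44, 41, 37, 2, 38, 15]
Insert 47: [47, 41, 44, 2, 38, 15, 37]

Final heap: [47, 41, 44, 2, 38, 15, 37]


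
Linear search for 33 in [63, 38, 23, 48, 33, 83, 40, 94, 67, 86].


i=0: 63!=33
i=1: 38!=33
i=2: 23!=33
i=3: 48!=33
i=4: 33==33 found!

Found at 4, 5 comps


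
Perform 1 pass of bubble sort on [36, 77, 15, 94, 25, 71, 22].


Initial: [36, 77, 15, 94, 25, 71, 22]
Pass 1: [36, 15, 77, 25, 71, 22, 94] (4 swaps)

After 1 pass: [36, 15, 77, 25, 71, 22, 94]


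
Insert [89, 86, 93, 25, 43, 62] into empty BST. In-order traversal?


Insert 89: root
Insert 86: L from 89
Insert 93: R from 89
Insert 25: L from 89 -> L from 86
Insert 43: L from 89 -> L from 86 -> R from 25
Insert 62: L from 89 -> L from 86 -> R from 25 -> R from 43

In-order: [25, 43, 62, 86, 89, 93]


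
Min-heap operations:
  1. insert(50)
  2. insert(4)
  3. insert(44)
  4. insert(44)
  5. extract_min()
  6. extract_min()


insert(50) -> [50]
insert(4) -> [4, 50]
insert(44) -> [4, 50, 44]
insert(44) -> [4, 44, 44, 50]
extract_min()->4, [44, 44, 50]
extract_min()->44, [44, 50]

Final heap: [44, 50]


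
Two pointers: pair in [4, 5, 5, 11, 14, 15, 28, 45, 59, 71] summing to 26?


lo=0(4)+hi=9(71)=75
lo=0(4)+hi=8(59)=63
lo=0(4)+hi=7(45)=49
lo=0(4)+hi=6(28)=32
lo=0(4)+hi=5(15)=19
lo=1(5)+hi=5(15)=20
lo=2(5)+hi=5(15)=20
lo=3(11)+hi=5(15)=26

Yes: 11+15=26


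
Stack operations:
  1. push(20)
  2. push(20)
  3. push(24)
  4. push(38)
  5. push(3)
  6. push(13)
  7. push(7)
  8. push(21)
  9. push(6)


push(20) -> [20]
push(20) -> [20, 20]
push(24) -> [20, 20, 24]
push(38) -> [20, 20, 24, 38]
push(3) -> [20, 20, 24, 38, 3]
push(13) -> [20, 20, 24, 38, 3, 13]
push(7) -> [20, 20, 24, 38, 3, 13, 7]
push(21) -> [20, 20, 24, 38, 3, 13, 7, 21]
push(6) -> [20, 20, 24, 38, 3, 13, 7, 21, 6]

Final stack: [20, 20, 24, 38, 3, 13, 7, 21, 6]
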